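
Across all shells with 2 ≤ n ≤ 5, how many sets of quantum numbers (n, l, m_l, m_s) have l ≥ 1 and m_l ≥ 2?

20

Count contributing orbitals for each principal shell:
n=3 → 1; n=4 → 3; n=5 → 6.
Orbitals: 1 + 3 + 6 = 10. Including both spin states (m_s = ±1/2) gives 2 × 10 = 20 states.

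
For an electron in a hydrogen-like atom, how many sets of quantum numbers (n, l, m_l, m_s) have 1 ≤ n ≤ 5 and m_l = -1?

Treat each shell separately and count matching orbitals:
n=2 → 1; n=3 → 2; n=4 → 3; n=5 → 4.
Orbitals: 1 + 2 + 3 + 4 = 10. Including both spin states (m_s = ±1/2) gives 2 × 10 = 20 states.

20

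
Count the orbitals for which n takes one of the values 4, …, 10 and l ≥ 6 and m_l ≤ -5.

For each n in the range, tally the orbitals obeying l ≥ 6 and m_l ≤ -5:
n=7 → 2; n=8 → 5; n=9 → 9; n=10 → 14.
Total orbitals: 2 + 5 + 9 + 14 = 30.

30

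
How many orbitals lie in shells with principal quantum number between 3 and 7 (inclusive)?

135

Shell n has n² orbitals: 3²=9 + 4²=16 + 5²=25 + 6²=36 + 7²=49 = 135 orbitals.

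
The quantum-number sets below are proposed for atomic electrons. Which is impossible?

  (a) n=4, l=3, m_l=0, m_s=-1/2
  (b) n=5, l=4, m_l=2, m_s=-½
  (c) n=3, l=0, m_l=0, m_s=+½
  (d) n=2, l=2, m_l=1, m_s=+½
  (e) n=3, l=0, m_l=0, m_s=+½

(d)

(d) has l = 2 ≥ n = 2, violating 0 ≤ l ≤ n−1.
The remaining sets (a), (b), (c), (e) satisfy all four rules.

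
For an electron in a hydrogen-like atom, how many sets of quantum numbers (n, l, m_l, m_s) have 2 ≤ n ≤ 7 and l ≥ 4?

124

Treat each shell separately and count matching orbitals:
n=5 → 9; n=6 → 20; n=7 → 33.
Orbitals: 9 + 20 + 33 = 62. Including both spin states (m_s = ±1/2) gives 2 × 62 = 124 states.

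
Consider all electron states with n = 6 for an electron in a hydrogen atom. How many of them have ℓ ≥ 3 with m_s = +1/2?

27

The n = 6 shell has ℓ = 0 through 5; check each.
Per ℓ-value: ℓ=3 → 7; ℓ=4 → 9; ℓ=5 → 11.
Orbitals: 7 + 9 + 11 = 27. With m_s fixed to a single value there is one state per orbital, giving 27 states.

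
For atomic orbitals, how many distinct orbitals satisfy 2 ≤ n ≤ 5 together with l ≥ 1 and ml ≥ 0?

Treat each shell separately and count matching orbitals:
n=2 → 2; n=3 → 5; n=4 → 9; n=5 → 14.
Total orbitals: 2 + 5 + 9 + 14 = 30.

30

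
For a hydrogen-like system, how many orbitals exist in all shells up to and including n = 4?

30

Total orbitals = 1² + 2² + 3² + 4² = 30.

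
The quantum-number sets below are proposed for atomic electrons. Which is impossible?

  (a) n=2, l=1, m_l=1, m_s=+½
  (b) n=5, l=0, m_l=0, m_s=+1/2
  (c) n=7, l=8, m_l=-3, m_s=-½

(c) has l = 8 ≥ n = 7, violating 0 ≤ l ≤ n−1.
The remaining sets (a), (b) satisfy all four rules.

(c)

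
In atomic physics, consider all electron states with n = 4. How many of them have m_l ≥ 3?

2

Go through l = 0, …, 3 (the values permitted for n = 4).
The (l, m_l) pairs meeting m_l ≥ 3 give: l=3 → 1.
Orbitals: 1. Each orbital carries two spin states, so 1 × 2 = 2 states.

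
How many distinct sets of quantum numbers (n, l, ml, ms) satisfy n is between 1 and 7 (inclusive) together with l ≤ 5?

Treat each shell separately and count matching orbitals:
n=1 → 1; n=2 → 4; n=3 → 9; n=4 → 16; n=5 → 25; n=6 → 36; n=7 → 36.
Orbitals: 1 + 4 + 9 + 16 + 25 + 36 + 36 = 127. Including both spin states (ms = ±1/2) gives 2 × 127 = 254 states.

254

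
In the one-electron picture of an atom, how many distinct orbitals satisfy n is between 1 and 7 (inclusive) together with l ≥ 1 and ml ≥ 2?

Treat each shell separately and count matching orbitals:
n=3 → 1; n=4 → 3; n=5 → 6; n=6 → 10; n=7 → 15.
Total orbitals: 1 + 3 + 6 + 10 + 15 = 35.

35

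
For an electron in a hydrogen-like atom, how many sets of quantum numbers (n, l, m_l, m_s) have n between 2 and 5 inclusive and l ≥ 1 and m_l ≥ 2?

20

Count contributing orbitals for each principal shell:
n=3 → 1; n=4 → 3; n=5 → 6.
Orbitals: 1 + 3 + 6 = 10. Including both spin states (m_s = ±1/2) gives 2 × 10 = 20 states.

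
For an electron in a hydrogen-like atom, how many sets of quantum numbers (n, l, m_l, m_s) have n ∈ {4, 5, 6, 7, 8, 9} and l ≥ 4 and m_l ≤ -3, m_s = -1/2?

50

Count contributing orbitals for each principal shell:
n=5 → 2; n=6 → 5; n=7 → 9; n=8 → 14; n=9 → 20.
Orbitals: 2 + 5 + 9 + 14 + 20 = 50. With m_s fixed to -1/2 there is one state per orbital, so 50 states.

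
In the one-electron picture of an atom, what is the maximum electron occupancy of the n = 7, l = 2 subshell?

10

A subshell with l = 2 has 2l+1 = 5 orbitals, each holding 2 electrons (spin ±1/2), so 5 × 2 = 10.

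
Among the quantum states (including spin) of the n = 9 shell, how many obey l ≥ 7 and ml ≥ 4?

18

With n = 9 the allowed l are 0, 1, …, 8.
Per l-value: l=7 → 4; l=8 → 5.
Orbitals: 4 + 5 = 9. Each orbital carries two spin states, so 9 × 2 = 18 states.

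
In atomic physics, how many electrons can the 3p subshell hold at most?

6

A subshell with l = 1 has 2l+1 = 3 orbitals, each holding 2 electrons (spin ±1/2), so 3 × 2 = 6.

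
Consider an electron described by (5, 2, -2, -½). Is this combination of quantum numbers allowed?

n = 5 is a positive integer. l = 2 satisfies 0 ≤ l ≤ n−1 = 4. m_l = -2 lies in the range −l … +l (here −2 … 2). m_s = -1/2 is one of ±1/2.
All four constraints are satisfied.

Yes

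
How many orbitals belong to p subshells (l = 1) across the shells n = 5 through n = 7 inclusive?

A p subshell (l = 1) exists for every n ≥ 2, so shells n = 5, 6, 7 each contribute one — 3 subshells.
Since each p subshell has 2·1+1 = 3 orbitals, the total is 3 × 3 = 9.

9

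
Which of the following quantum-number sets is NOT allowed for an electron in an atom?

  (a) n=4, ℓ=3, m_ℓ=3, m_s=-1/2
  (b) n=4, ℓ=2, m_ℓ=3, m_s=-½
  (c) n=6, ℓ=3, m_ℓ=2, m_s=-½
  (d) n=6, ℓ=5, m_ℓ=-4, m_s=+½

(b)

(b) has |m_ℓ| = 3 > ℓ = 2, violating −ℓ ≤ m_ℓ ≤ ℓ.
The remaining sets (a), (c), (d) satisfy all four rules.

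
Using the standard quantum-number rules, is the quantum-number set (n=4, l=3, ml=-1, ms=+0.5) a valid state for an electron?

n = 4 is a positive integer. l = 3 satisfies 0 ≤ l ≤ n−1 = 3. ml = -1 lies in the range −l … +l (here −3 … 3). ms = +1/2 is one of ±1/2.
All four constraints are satisfied.

Allowed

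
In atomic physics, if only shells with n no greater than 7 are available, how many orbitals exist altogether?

140

Total orbitals = 1² + 2² + 3² + 4² + 5² + 6² + 7² = 140.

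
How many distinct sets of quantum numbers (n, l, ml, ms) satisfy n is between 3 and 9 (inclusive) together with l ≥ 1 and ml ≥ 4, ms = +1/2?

Count contributing orbitals for each principal shell:
n=5 → 1; n=6 → 3; n=7 → 6; n=8 → 10; n=9 → 15.
Orbitals: 1 + 3 + 6 + 10 + 15 = 35. With ms fixed to +1/2 there is one state per orbital, so 35 states.

35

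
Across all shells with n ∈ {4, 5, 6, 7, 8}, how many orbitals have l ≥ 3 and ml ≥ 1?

For each n in the range, tally the orbitals obeying l ≥ 3 and ml ≥ 1:
n=4 → 3; n=5 → 7; n=6 → 12; n=7 → 18; n=8 → 25.
Total orbitals: 3 + 7 + 12 + 18 + 25 = 65.

65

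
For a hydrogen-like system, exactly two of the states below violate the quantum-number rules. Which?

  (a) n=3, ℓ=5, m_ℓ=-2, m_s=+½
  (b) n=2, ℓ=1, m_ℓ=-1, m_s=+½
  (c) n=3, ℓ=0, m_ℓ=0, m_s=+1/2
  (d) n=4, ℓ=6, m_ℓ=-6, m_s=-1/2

(a) and (d)

(a) has ℓ = 5 ≥ n = 3, violating 0 ≤ ℓ ≤ n−1.
(d) has ℓ = 6 ≥ n = 4, violating 0 ≤ ℓ ≤ n−1.
The remaining sets (b), (c) satisfy all four rules.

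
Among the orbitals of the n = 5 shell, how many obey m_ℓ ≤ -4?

With n = 5 the allowed ℓ are 0, 1, …, 4.
Contributions: ℓ=4 → 1.
Total orbitals: 1.

1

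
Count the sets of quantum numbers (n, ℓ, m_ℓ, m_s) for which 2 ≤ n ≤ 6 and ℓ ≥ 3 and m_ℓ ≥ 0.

56

Per-shell orbital counts meeting the constraint:
n=4 → 4; n=5 → 9; n=6 → 15.
Orbitals: 4 + 9 + 15 = 28. Including both spin states (m_s = ±1/2) gives 2 × 28 = 56 states.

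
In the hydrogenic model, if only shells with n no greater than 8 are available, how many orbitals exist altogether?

204

Total orbitals = 1² + 2² + 3² + 4² + 5² + 6² + 7² + 8² = 204.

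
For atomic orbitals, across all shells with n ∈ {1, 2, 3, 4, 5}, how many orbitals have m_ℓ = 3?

Treat each shell separately and count matching orbitals:
n=4 → 1; n=5 → 2.
Total orbitals: 1 + 2 = 3.

3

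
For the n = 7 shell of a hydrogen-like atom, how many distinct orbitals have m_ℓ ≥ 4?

With n = 7 the allowed ℓ are 0, 1, …, 6.
Per ℓ-value: ℓ=4 → 1; ℓ=5 → 2; ℓ=6 → 3.
Total orbitals: 1 + 2 + 3 = 6.

6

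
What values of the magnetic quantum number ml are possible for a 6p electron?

The 6p subshell has l = 1, and ml takes every integer from −l to +l. With l = 1 that gives the 3 values -1, 0, 1.

-1, 0, 1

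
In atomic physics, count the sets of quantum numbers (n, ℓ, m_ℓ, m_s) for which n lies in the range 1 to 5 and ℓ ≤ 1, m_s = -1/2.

Go shell by shell, enumerating (ℓ, m_ℓ) with ℓ ≤ 1:
n=1 → 1; n=2 → 4; n=3 → 4; n=4 → 4; n=5 → 4.
Orbitals: 1 + 4 + 4 + 4 + 4 = 17. With m_s fixed to -1/2 there is one state per orbital, so 17 states.

17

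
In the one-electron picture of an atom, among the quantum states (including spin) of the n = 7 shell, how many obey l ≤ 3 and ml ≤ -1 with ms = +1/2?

The n = 7 shell has l = 0 through 6; check each.
Contributions: l=1 → 1; l=2 → 2; l=3 → 3.
Orbitals: 1 + 2 + 3 = 6. With ms fixed to a single value there is one state per orbital, giving 6 states.

6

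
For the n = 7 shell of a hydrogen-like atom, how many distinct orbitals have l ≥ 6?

13

With n = 7 the allowed l are 0, 1, …, 6.
The (l, m_l) pairs meeting l ≥ 6 give: l=6 → 13.
Total orbitals: 13.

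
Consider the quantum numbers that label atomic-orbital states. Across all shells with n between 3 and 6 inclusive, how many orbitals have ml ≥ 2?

20

Count contributing orbitals for each principal shell:
n=3 → 1; n=4 → 3; n=5 → 6; n=6 → 10.
Total orbitals: 1 + 3 + 6 + 10 = 20.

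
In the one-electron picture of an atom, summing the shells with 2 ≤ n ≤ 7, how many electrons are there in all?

Shell n has n² orbitals: 2²=4 + 3²=9 + 4²=16 + 5²=25 + 6²=36 + 7²=49 = 139 orbitals.
Two spin states per orbital: 2 × 139 = 278 electrons.

278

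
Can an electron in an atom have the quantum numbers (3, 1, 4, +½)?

The magnetic quantum number must satisfy −l ≤ m_l ≤ l. With l = 1, m_l can only be -1, 0, 1, so m_l = 4 is forbidden.

Invalid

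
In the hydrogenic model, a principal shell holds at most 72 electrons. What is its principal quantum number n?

n = 6

2n² = 72 ⇒ n² = 36 ⇒ n = 6.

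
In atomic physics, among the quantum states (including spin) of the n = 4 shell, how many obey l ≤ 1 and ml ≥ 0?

Go through l = 0, …, 3 (the values permitted for n = 4).
Orbitals with l ≤ 1 and ml ≥ 0, by l: l=0 → 1; l=1 → 2.
Orbitals: 1 + 2 = 3. Each orbital carries two spin states, so 3 × 2 = 6 states.

6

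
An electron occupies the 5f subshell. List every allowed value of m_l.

-3, -2, -1, 0, 1, 2, 3

The 5f subshell has l = 3, and m_l takes every integer from −l to +l. With l = 3 that gives the 7 values -3, -2, -1, 0, 1, 2, 3.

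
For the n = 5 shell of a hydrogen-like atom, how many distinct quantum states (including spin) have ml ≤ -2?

With n = 5 the allowed l are 0, 1, …, 4.
Contributions: l=2 → 1; l=3 → 2; l=4 → 3.
Orbitals: 1 + 2 + 3 = 6. Each orbital carries two spin states, so 6 × 2 = 12 states.

12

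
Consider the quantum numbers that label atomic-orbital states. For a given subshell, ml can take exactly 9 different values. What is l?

l = 4 (g)

ml ranges over 2l+1 integers, so 2l+1 = 9 ⇒ l = 4.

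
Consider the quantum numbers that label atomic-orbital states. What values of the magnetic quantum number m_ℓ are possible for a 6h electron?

The 6h subshell has ℓ = 5, and m_ℓ takes every integer from −ℓ to +ℓ. With ℓ = 5 that gives the 11 values -5, -4, -3, -2, -1, 0, 1, 2, 3, 4, 5.

-5, -4, -3, -2, -1, 0, 1, 2, 3, 4, 5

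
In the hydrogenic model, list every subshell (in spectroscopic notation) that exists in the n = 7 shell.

7s, 7p, 7d, 7f, 7g, 7h, 7i

For n = 7, l runs from 0 to 6. In spectroscopic notation l = 0,1,2,… ↔ s,p,d,f,g,h,i, so the subshells are 7s, 7p, 7d, 7f, 7g, 7h, 7i.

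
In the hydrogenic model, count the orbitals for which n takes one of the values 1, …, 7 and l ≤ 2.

50

Go shell by shell, enumerating (l, ml) with l ≤ 2:
n=1 → 1; n=2 → 4; n=3 → 9; n=4 → 9; n=5 → 9; n=6 → 9; n=7 → 9.
Total orbitals: 1 + 4 + 9 + 9 + 9 + 9 + 9 = 50.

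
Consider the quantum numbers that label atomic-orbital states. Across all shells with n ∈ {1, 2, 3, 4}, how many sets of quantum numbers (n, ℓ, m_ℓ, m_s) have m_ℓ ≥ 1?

20

For each n in the range, tally the orbitals obeying m_ℓ ≥ 1:
n=2 → 1; n=3 → 3; n=4 → 6.
Orbitals: 1 + 3 + 6 = 10. Including both spin states (m_s = ±1/2) gives 2 × 10 = 20 states.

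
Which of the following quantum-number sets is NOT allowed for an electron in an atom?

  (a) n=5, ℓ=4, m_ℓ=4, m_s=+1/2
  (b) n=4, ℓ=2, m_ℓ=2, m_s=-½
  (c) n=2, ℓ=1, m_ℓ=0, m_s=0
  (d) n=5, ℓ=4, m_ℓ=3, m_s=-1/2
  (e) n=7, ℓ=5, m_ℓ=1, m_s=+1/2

(c)

(c) has m_s = 0, but an electron's spin must be ±1/2.
The remaining sets (a), (b), (d), (e) satisfy all four rules.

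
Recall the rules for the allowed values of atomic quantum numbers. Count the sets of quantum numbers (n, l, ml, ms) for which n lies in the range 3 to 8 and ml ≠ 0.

332

Treat each shell separately and count matching orbitals:
n=3 → 6; n=4 → 12; n=5 → 20; n=6 → 30; n=7 → 42; n=8 → 56.
Orbitals: 6 + 12 + 20 + 30 + 42 + 56 = 166. Including both spin states (ms = ±1/2) gives 2 × 166 = 332 states.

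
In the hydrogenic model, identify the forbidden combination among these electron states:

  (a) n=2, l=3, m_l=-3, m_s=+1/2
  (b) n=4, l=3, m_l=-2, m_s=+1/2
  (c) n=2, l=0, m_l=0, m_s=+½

(a)

(a) has l = 3 ≥ n = 2, violating 0 ≤ l ≤ n−1.
The remaining sets (b), (c) satisfy all four rules.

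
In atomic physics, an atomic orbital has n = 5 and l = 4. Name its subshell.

l = 4 corresponds to the letter 'g', so the subshell is 5g.

5g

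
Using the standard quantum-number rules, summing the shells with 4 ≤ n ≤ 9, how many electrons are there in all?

542

Shell n has n² orbitals: 4²=16 + 5²=25 + 6²=36 + 7²=49 + 8²=64 + 9²=81 = 271 orbitals.
Two spin states per orbital: 2 × 271 = 542 electrons.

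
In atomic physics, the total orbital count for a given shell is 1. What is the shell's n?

n = 1

n² = 1 ⇒ n = 1.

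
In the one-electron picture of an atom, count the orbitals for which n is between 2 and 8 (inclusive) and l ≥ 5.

Per-shell orbital counts meeting the constraint:
n=6 → 11; n=7 → 24; n=8 → 39.
Total orbitals: 11 + 24 + 39 = 74.

74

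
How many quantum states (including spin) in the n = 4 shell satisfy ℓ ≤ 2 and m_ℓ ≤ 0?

Contributions: ℓ=0 → 1; ℓ=1 → 2; ℓ=2 → 3.
Orbitals: 1 + 2 + 3 = 6. Each orbital carries two spin states, so 6 × 2 = 12 states.

12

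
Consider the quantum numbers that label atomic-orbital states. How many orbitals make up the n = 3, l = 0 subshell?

1

A subshell has 2l+1 orbitals; with l = 0, that's 1.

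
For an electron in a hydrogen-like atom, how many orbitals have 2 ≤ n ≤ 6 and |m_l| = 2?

20

Treat each shell separately and count matching orbitals:
n=3 → 2; n=4 → 4; n=5 → 6; n=6 → 8.
Total orbitals: 2 + 4 + 6 + 8 = 20.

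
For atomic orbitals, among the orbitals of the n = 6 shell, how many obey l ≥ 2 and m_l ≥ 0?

With n = 6 the allowed l are 0, 1, …, 5.
Per l-value: l=2 → 3; l=3 → 4; l=4 → 5; l=5 → 6.
Total orbitals: 3 + 4 + 5 + 6 = 18.

18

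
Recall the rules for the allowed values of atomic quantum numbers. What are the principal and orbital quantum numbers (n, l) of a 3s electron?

The leading integer gives n = 3; the letter 's' means l = 0.

n = 3, l = 0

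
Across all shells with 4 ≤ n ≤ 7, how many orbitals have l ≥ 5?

35

Work shell by shell — for each n, count the (l, ml) pairs that satisfy l ≥ 5:
n=6 → 11; n=7 → 24.
Total orbitals: 11 + 24 = 35.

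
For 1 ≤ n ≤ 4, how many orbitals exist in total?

30

Total orbitals = 1² + 2² + 3² + 4² = 30.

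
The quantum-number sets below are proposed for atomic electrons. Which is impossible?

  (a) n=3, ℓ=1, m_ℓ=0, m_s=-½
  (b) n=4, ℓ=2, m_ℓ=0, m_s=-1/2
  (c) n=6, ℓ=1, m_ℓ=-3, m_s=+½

(c)

(c) has |m_ℓ| = 3 > ℓ = 1, violating −ℓ ≤ m_ℓ ≤ ℓ.
The remaining sets (a), (b) satisfy all four rules.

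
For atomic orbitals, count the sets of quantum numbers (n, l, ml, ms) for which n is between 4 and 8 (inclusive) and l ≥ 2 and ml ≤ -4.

For each n in the range, tally the orbitals obeying l ≥ 2 and ml ≤ -4:
n=5 → 1; n=6 → 3; n=7 → 6; n=8 → 10.
Orbitals: 1 + 3 + 6 + 10 = 20. Including both spin states (ms = ±1/2) gives 2 × 20 = 40 states.

40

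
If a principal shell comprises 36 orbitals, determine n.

n² = 36 ⇒ n = 6.

n = 6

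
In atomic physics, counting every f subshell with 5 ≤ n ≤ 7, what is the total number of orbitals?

21

An f subshell (l = 3) exists for every n ≥ 4, so shells n = 5, 6, 7 each contribute one — 3 subshells.
Since each f subshell has 2·3+1 = 7 orbitals, the total is 3 × 7 = 21.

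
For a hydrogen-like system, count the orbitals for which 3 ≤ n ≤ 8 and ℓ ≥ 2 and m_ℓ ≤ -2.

56

Treat each shell separately and count matching orbitals:
n=3 → 1; n=4 → 3; n=5 → 6; n=6 → 10; n=7 → 15; n=8 → 21.
Total orbitals: 1 + 3 + 6 + 10 + 15 + 21 = 56.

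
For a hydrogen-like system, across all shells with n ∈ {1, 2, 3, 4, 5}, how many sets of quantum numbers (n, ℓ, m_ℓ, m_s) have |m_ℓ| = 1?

Treat each shell separately and count matching orbitals:
n=2 → 2; n=3 → 4; n=4 → 6; n=5 → 8.
Orbitals: 2 + 4 + 6 + 8 = 20. Including both spin states (m_s = ±1/2) gives 2 × 20 = 40 states.

40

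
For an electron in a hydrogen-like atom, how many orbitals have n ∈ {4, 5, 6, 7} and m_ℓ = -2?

14

Go shell by shell, enumerating (ℓ, m_ℓ) with m_ℓ = -2:
n=4 → 2; n=5 → 3; n=6 → 4; n=7 → 5.
Total orbitals: 2 + 3 + 4 + 5 = 14.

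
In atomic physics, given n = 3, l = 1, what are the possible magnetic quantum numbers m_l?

-1, 0, 1

m_l takes every integer from −l to +l. With l = 1 that gives the 3 values -1, 0, 1.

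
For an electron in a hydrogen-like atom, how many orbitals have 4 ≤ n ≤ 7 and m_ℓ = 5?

3

Per-shell orbital counts meeting the constraint:
n=6 → 1; n=7 → 2.
Total orbitals: 1 + 2 = 3.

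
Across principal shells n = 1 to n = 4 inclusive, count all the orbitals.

Shell n has n² orbitals: 1²=1 + 2²=4 + 3²=9 + 4²=16 = 30 orbitals.

30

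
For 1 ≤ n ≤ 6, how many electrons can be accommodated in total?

Total orbitals = 1² + 2² + 3² + 4² + 5² + 6² = 91. Doubling for spin gives 182 electrons.

182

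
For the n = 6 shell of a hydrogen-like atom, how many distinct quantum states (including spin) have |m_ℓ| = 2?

For n = 6, ℓ ranges over 0 … 5.
Contributions: ℓ=2 → 2; ℓ=3 → 2; ℓ=4 → 2; ℓ=5 → 2.
Orbitals: 2 + 2 + 2 + 2 = 8. Each orbital carries two spin states, so 8 × 2 = 16 states.

16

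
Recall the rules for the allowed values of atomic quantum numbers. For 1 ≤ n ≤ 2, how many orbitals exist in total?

5

Total orbitals = 1² + 2² = 5.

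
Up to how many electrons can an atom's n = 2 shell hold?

8

A shell holds 2n² electrons: 2 × 2² = 2 × 4 = 8.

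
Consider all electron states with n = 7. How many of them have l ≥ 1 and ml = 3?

8

Per l-value: l=3 → 1; l=4 → 1; l=5 → 1; l=6 → 1.
Orbitals: 1 + 1 + 1 + 1 = 4. Each orbital carries two spin states, so 4 × 2 = 8 states.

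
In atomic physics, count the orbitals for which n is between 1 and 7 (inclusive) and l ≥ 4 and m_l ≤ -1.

28

Count contributing orbitals for each principal shell:
n=5 → 4; n=6 → 9; n=7 → 15.
Total orbitals: 4 + 9 + 15 = 28.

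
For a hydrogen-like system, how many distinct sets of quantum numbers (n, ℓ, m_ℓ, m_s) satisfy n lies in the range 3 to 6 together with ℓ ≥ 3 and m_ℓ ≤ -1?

44

Count contributing orbitals for each principal shell:
n=4 → 3; n=5 → 7; n=6 → 12.
Orbitals: 3 + 7 + 12 = 22. Including both spin states (m_s = ±1/2) gives 2 × 22 = 44 states.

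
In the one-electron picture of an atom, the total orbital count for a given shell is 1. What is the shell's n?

n² = 1 ⇒ n = 1.

n = 1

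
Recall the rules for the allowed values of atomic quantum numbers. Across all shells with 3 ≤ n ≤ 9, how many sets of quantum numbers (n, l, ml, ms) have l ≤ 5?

388

Work shell by shell — for each n, count the (l, ml) pairs that satisfy l ≤ 5:
n=3 → 9; n=4 → 16; n=5 → 25; n=6 → 36; n=7 → 36; n=8 → 36; n=9 → 36.
Orbitals: 9 + 16 + 25 + 36 + 36 + 36 + 36 = 194. Including both spin states (ms = ±1/2) gives 2 × 194 = 388 states.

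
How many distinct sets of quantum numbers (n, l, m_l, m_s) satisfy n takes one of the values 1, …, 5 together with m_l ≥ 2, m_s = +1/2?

10

For each n in the range, tally the orbitals obeying m_l ≥ 2:
n=3 → 1; n=4 → 3; n=5 → 6.
Orbitals: 1 + 3 + 6 = 10. With m_s fixed to +1/2 there is one state per orbital, so 10 states.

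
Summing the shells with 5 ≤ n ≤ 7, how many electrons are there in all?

220

Shell n has n² orbitals: 5²=25 + 6²=36 + 7²=49 = 110 orbitals.
Two spin states per orbital: 2 × 110 = 220 electrons.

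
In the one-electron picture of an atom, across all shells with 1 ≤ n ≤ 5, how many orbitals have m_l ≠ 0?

40

Count contributing orbitals for each principal shell:
n=2 → 2; n=3 → 6; n=4 → 12; n=5 → 20.
Total orbitals: 2 + 6 + 12 + 20 = 40.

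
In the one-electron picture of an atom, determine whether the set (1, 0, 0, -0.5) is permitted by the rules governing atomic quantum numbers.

Allowed

n = 1 is a positive integer. l = 0 satisfies 0 ≤ l ≤ n−1 = 0. m_l = 0 lies in the range −l … +l (here 0). m_s = -1/2 is one of ±1/2.
All four constraints are satisfied.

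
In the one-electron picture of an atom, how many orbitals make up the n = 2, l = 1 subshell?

3

A subshell has 2l+1 orbitals; with l = 1, that's 3.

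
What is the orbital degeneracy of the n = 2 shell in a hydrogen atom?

4

The n = 2 shell contains n² = 2² = 4 orbitals.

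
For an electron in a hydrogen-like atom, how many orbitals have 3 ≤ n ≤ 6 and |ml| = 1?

28

Per-shell orbital counts meeting the constraint:
n=3 → 4; n=4 → 6; n=5 → 8; n=6 → 10.
Total orbitals: 4 + 6 + 8 + 10 = 28.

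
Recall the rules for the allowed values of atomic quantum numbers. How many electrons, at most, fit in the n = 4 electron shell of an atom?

32

A shell holds 2n² electrons: 2 × 4² = 2 × 16 = 32.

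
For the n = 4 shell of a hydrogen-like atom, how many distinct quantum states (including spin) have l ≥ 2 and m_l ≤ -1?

Per l-value: l=2 → 2; l=3 → 3.
Orbitals: 2 + 3 = 5. Each orbital carries two spin states, so 5 × 2 = 10 states.

10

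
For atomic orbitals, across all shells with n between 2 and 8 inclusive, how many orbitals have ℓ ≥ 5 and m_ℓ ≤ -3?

22

Go shell by shell, enumerating (ℓ, m_ℓ) with ℓ ≥ 5 and m_ℓ ≤ -3:
n=6 → 3; n=7 → 7; n=8 → 12.
Total orbitals: 3 + 7 + 12 = 22.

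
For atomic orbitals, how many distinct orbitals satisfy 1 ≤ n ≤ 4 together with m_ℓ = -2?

3

Work shell by shell — for each n, count the (ℓ, m_ℓ) pairs that satisfy m_ℓ = -2:
n=3 → 1; n=4 → 2.
Total orbitals: 1 + 2 = 3.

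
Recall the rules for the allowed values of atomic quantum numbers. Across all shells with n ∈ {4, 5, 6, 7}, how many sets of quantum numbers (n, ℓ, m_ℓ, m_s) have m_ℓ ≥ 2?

68

Work shell by shell — for each n, count the (ℓ, m_ℓ) pairs that satisfy m_ℓ ≥ 2:
n=4 → 3; n=5 → 6; n=6 → 10; n=7 → 15.
Orbitals: 3 + 6 + 10 + 15 = 34. Including both spin states (m_s = ±1/2) gives 2 × 34 = 68 states.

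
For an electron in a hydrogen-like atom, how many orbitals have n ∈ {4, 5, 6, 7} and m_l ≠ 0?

104

Count contributing orbitals for each principal shell:
n=4 → 12; n=5 → 20; n=6 → 30; n=7 → 42.
Total orbitals: 12 + 20 + 30 + 42 = 104.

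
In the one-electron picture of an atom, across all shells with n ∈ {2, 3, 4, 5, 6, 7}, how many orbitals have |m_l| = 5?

6

For each n in the range, tally the orbitals obeying |m_l| = 5:
n=6 → 2; n=7 → 4.
Total orbitals: 2 + 4 = 6.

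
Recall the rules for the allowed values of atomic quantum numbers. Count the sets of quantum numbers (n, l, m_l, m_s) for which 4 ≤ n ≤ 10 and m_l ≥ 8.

8

Treat each shell separately and count matching orbitals:
n=9 → 1; n=10 → 3.
Orbitals: 1 + 3 = 4. Including both spin states (m_s = ±1/2) gives 2 × 4 = 8 states.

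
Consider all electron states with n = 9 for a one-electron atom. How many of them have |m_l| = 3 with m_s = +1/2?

12

Contributions: l=3 → 2; l=4 → 2; l=5 → 2; l=6 → 2; l=7 → 2; l=8 → 2.
Orbitals: 2 + 2 + 2 + 2 + 2 + 2 = 12. With m_s fixed to a single value there is one state per orbital, giving 12 states.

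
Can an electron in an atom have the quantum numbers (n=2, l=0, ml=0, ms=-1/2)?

n = 2 is a positive integer. l = 0 satisfies 0 ≤ l ≤ n−1 = 1. ml = 0 lies in the range −l … +l (here 0). ms = -1/2 is one of ±1/2.
All four constraints are satisfied.

Yes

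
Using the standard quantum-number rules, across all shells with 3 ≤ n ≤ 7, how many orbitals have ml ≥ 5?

Per-shell orbital counts meeting the constraint:
n=6 → 1; n=7 → 3.
Total orbitals: 1 + 3 = 4.

4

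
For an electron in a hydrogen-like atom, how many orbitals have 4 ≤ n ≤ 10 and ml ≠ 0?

Per-shell orbital counts meeting the constraint:
n=4 → 12; n=5 → 20; n=6 → 30; n=7 → 42; n=8 → 56; n=9 → 72; n=10 → 90.
Total orbitals: 12 + 20 + 30 + 42 + 56 + 72 + 90 = 322.

322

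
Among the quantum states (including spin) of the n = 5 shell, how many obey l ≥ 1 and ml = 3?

Go through l = 0, …, 4 (the values permitted for n = 5).
Orbitals with l ≥ 1 and ml = 3, by l: l=3 → 1; l=4 → 1.
Orbitals: 1 + 1 = 2. Each orbital carries two spin states, so 2 × 2 = 4 states.

4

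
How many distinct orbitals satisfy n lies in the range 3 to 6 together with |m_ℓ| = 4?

6

Treat each shell separately and count matching orbitals:
n=5 → 2; n=6 → 4.
Total orbitals: 2 + 4 = 6.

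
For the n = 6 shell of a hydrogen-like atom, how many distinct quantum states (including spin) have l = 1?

For n = 6, l ranges over 0 … 5.
Orbitals with l = 1, by l: l=1 → 3.
Orbitals: 3. Each orbital carries two spin states, so 3 × 2 = 6 states.

6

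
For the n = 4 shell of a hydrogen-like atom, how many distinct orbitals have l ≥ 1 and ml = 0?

The n = 4 shell has l = 0 through 3; check each.
The (l, ml) pairs meeting l ≥ 1 and ml = 0 give: l=1 → 1; l=2 → 1; l=3 → 1.
Total orbitals: 1 + 1 + 1 = 3.

3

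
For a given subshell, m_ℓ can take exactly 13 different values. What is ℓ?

m_ℓ ranges over 2ℓ+1 integers, so 2ℓ+1 = 13 ⇒ ℓ = 6.

ℓ = 6 (i)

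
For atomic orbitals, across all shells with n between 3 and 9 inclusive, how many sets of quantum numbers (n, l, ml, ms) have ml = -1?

Work shell by shell — for each n, count the (l, ml) pairs that satisfy ml = -1:
n=3 → 2; n=4 → 3; n=5 → 4; n=6 → 5; n=7 → 6; n=8 → 7; n=9 → 8.
Orbitals: 2 + 3 + 4 + 5 + 6 + 7 + 8 = 35. Including both spin states (ms = ±1/2) gives 2 × 35 = 70 states.

70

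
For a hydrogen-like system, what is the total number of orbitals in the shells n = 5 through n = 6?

Shell n has n² orbitals: 5²=25 + 6²=36 = 61 orbitals.

61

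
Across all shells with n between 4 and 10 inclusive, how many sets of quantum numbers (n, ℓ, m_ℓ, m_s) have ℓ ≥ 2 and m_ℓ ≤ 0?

378

For each n in the range, tally the orbitals obeying ℓ ≥ 2 and m_ℓ ≤ 0:
n=4 → 7; n=5 → 12; n=6 → 18; n=7 → 25; n=8 → 33; n=9 → 42; n=10 → 52.
Orbitals: 7 + 12 + 18 + 25 + 33 + 42 + 52 = 189. Including both spin states (m_s = ±1/2) gives 2 × 189 = 378 states.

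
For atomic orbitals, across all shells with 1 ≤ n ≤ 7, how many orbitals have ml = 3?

10

Work shell by shell — for each n, count the (l, ml) pairs that satisfy ml = 3:
n=4 → 1; n=5 → 2; n=6 → 3; n=7 → 4.
Total orbitals: 1 + 2 + 3 + 4 = 10.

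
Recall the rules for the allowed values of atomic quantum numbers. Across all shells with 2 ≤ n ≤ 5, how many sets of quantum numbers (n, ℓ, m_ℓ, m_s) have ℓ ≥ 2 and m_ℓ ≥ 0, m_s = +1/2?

Per-shell orbital counts meeting the constraint:
n=3 → 3; n=4 → 7; n=5 → 12.
Orbitals: 3 + 7 + 12 = 22. With m_s fixed to +1/2 there is one state per orbital, so 22 states.

22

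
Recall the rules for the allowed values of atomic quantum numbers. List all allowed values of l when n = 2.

0, 1

l is an integer with 0 ≤ l ≤ n−1, so for n = 2: l = 0, 1.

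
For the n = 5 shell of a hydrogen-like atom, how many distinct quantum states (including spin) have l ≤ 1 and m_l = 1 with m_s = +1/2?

1

The n = 5 shell has l = 0 through 4; check each.
Contributions: l=1 → 1.
Orbitals: 1. With m_s fixed to a single value there is one state per orbital, giving 1 state.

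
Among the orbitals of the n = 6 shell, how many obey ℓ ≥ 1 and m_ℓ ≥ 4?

For n = 6, ℓ ranges over 0 … 5.
Contributions: ℓ=4 → 1; ℓ=5 → 2.
Total orbitals: 1 + 2 = 3.

3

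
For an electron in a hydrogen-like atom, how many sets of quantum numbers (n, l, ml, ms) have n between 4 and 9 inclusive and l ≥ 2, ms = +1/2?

Go shell by shell, enumerating (l, ml) with l ≥ 2:
n=4 → 12; n=5 → 21; n=6 → 32; n=7 → 45; n=8 → 60; n=9 → 77.
Orbitals: 12 + 21 + 32 + 45 + 60 + 77 = 247. With ms fixed to +1/2 there is one state per orbital, so 247 states.

247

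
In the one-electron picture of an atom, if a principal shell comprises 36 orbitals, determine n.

n² = 36 ⇒ n = 6.

n = 6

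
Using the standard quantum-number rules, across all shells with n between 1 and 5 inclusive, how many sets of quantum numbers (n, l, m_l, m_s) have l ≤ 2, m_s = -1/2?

For each n in the range, tally the orbitals obeying l ≤ 2:
n=1 → 1; n=2 → 4; n=3 → 9; n=4 → 9; n=5 → 9.
Orbitals: 1 + 4 + 9 + 9 + 9 = 32. With m_s fixed to -1/2 there is one state per orbital, so 32 states.

32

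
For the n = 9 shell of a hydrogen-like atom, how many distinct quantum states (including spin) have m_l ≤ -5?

20

The (l, m_l) pairs meeting m_l ≤ -5 give: l=5 → 1; l=6 → 2; l=7 → 3; l=8 → 4.
Orbitals: 1 + 2 + 3 + 4 = 10. Each orbital carries two spin states, so 10 × 2 = 20 states.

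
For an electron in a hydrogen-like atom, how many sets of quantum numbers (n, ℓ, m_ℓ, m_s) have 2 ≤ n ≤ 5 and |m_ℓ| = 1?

40

Work shell by shell — for each n, count the (ℓ, m_ℓ) pairs that satisfy |m_ℓ| = 1:
n=2 → 2; n=3 → 4; n=4 → 6; n=5 → 8.
Orbitals: 2 + 4 + 6 + 8 = 20. Including both spin states (m_s = ±1/2) gives 2 × 20 = 40 states.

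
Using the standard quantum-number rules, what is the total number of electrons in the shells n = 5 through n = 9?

Shell n has n² orbitals: 5²=25 + 6²=36 + 7²=49 + 8²=64 + 9²=81 = 255 orbitals.
Two spin states per orbital: 2 × 255 = 510 electrons.

510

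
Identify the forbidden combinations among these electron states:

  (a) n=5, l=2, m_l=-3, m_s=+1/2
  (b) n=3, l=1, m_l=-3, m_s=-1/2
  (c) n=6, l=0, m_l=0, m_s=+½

(a) and (b)

(a) has |m_l| = 3 > l = 2, violating −l ≤ m_l ≤ l.
(b) has |m_l| = 3 > l = 1, violating −l ≤ m_l ≤ l.
The remaining set (c) satisfies all four rules.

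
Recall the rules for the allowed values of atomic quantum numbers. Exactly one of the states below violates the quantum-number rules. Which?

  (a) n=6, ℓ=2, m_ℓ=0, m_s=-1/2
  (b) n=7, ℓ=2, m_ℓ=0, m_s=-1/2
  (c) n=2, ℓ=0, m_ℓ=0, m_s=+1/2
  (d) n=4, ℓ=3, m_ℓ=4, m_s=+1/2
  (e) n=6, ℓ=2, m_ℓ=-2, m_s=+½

(d)

(d) has |m_ℓ| = 4 > ℓ = 3, violating −ℓ ≤ m_ℓ ≤ ℓ.
The remaining sets (a), (b), (c), (e) satisfy all four rules.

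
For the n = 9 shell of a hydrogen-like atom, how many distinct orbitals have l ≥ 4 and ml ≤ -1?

Go through l = 0, …, 8 (the values permitted for n = 9).
The (l, ml) pairs meeting l ≥ 4 and ml ≤ -1 give: l=4 → 4; l=5 → 5; l=6 → 6; l=7 → 7; l=8 → 8.
Total orbitals: 4 + 5 + 6 + 7 + 8 = 30.

30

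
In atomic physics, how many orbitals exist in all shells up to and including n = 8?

204

Total orbitals = 1² + 2² + 3² + 4² + 5² + 6² + 7² + 8² = 204.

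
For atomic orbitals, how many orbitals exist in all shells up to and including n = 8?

204

Total orbitals = 1² + 2² + 3² + 4² + 5² + 6² + 7² + 8² = 204.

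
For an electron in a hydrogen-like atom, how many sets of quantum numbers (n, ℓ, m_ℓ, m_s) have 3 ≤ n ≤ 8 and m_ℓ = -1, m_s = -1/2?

27

Go shell by shell, enumerating (ℓ, m_ℓ) with m_ℓ = -1:
n=3 → 2; n=4 → 3; n=5 → 4; n=6 → 5; n=7 → 6; n=8 → 7.
Orbitals: 2 + 3 + 4 + 5 + 6 + 7 = 27. With m_s fixed to -1/2 there is one state per orbital, so 27 states.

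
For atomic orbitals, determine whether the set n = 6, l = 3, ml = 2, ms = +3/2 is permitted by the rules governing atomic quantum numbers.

The spin quantum number for an electron can only be ms = +1/2 or −1/2; ms = +3/2 is not one of those.

Not allowed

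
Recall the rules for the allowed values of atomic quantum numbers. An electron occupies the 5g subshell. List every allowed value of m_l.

The 5g subshell has l = 4, and m_l takes every integer from −l to +l. With l = 4 that gives the 9 values -4, -3, -2, -1, 0, 1, 2, 3, 4.

-4, -3, -2, -1, 0, 1, 2, 3, 4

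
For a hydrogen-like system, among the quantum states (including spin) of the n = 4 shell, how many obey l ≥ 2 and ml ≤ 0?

14

Go through l = 0, …, 3 (the values permitted for n = 4).
The (l, ml) pairs meeting l ≥ 2 and ml ≤ 0 give: l=2 → 3; l=3 → 4.
Orbitals: 3 + 4 = 7. Each orbital carries two spin states, so 7 × 2 = 14 states.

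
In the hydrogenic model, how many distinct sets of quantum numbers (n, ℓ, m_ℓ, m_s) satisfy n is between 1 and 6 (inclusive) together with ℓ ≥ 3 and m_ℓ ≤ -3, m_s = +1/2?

Work shell by shell — for each n, count the (ℓ, m_ℓ) pairs that satisfy ℓ ≥ 3 and m_ℓ ≤ -3:
n=4 → 1; n=5 → 3; n=6 → 6.
Orbitals: 1 + 3 + 6 = 10. With m_s fixed to +1/2 there is one state per orbital, so 10 states.

10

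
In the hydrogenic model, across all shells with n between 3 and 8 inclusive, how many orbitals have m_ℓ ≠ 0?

166

Go shell by shell, enumerating (ℓ, m_ℓ) with m_ℓ ≠ 0:
n=3 → 6; n=4 → 12; n=5 → 20; n=6 → 30; n=7 → 42; n=8 → 56.
Total orbitals: 6 + 12 + 20 + 30 + 42 + 56 = 166.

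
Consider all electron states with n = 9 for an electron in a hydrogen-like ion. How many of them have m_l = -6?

With n = 9 the allowed l are 0, 1, …, 8.
Contributions: l=6 → 1; l=7 → 1; l=8 → 1.
Orbitals: 1 + 1 + 1 = 3. Each orbital carries two spin states, so 3 × 2 = 6 states.

6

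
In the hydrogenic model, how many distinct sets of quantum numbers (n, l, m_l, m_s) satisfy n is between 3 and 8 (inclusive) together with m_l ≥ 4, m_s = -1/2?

Per-shell orbital counts meeting the constraint:
n=5 → 1; n=6 → 3; n=7 → 6; n=8 → 10.
Orbitals: 1 + 3 + 6 + 10 = 20. With m_s fixed to -1/2 there is one state per orbital, so 20 states.

20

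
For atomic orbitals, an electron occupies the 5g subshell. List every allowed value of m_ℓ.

-4, -3, -2, -1, 0, 1, 2, 3, 4

The 5g subshell has ℓ = 4, and m_ℓ takes every integer from −ℓ to +ℓ. With ℓ = 4 that gives the 9 values -4, -3, -2, -1, 0, 1, 2, 3, 4.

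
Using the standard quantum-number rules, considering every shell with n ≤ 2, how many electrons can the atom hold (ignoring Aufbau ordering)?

10

Total orbitals = 1² + 2² = 5. Doubling for spin gives 10 electrons.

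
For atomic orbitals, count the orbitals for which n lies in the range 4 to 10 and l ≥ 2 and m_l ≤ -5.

Work shell by shell — for each n, count the (l, m_l) pairs that satisfy l ≥ 2 and m_l ≤ -5:
n=6 → 1; n=7 → 3; n=8 → 6; n=9 → 10; n=10 → 15.
Total orbitals: 1 + 3 + 6 + 10 + 15 = 35.

35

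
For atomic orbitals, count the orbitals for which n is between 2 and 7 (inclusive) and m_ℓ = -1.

21

Work shell by shell — for each n, count the (ℓ, m_ℓ) pairs that satisfy m_ℓ = -1:
n=2 → 1; n=3 → 2; n=4 → 3; n=5 → 4; n=6 → 5; n=7 → 6.
Total orbitals: 1 + 2 + 3 + 4 + 5 + 6 = 21.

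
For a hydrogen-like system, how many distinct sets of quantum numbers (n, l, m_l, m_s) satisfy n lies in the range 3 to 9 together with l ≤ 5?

For each n in the range, tally the orbitals obeying l ≤ 5:
n=3 → 9; n=4 → 16; n=5 → 25; n=6 → 36; n=7 → 36; n=8 → 36; n=9 → 36.
Orbitals: 9 + 16 + 25 + 36 + 36 + 36 + 36 = 194. Including both spin states (m_s = ±1/2) gives 2 × 194 = 388 states.

388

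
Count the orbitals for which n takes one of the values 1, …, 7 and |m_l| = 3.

20

For each n in the range, tally the orbitals obeying |m_l| = 3:
n=4 → 2; n=5 → 4; n=6 → 6; n=7 → 8.
Total orbitals: 2 + 4 + 6 + 8 = 20.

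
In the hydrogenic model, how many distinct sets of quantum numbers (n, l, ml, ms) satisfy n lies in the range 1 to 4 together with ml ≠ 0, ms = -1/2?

Go shell by shell, enumerating (l, ml) with ml ≠ 0:
n=2 → 2; n=3 → 6; n=4 → 12.
Orbitals: 2 + 6 + 12 = 20. With ms fixed to -1/2 there is one state per orbital, so 20 states.

20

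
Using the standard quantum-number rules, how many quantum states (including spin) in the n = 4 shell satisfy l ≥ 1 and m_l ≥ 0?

For n = 4, l ranges over 0 … 3.
The (l, m_l) pairs meeting l ≥ 1 and m_l ≥ 0 give: l=1 → 2; l=2 → 3; l=3 → 4.
Orbitals: 2 + 3 + 4 = 9. Each orbital carries two spin states, so 9 × 2 = 18 states.

18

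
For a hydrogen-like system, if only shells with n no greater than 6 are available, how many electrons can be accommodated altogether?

Total orbitals = 1² + 2² + 3² + 4² + 5² + 6² = 91. Doubling for spin gives 182 electrons.

182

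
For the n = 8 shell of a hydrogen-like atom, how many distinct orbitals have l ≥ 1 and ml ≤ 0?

With n = 8 the allowed l are 0, 1, …, 7.
The (l, ml) pairs meeting l ≥ 1 and ml ≤ 0 give: l=1 → 2; l=2 → 3; l=3 → 4; l=4 → 5; l=5 → 6; l=6 → 7; l=7 → 8.
Total orbitals: 2 + 3 + 4 + 5 + 6 + 7 + 8 = 35.

35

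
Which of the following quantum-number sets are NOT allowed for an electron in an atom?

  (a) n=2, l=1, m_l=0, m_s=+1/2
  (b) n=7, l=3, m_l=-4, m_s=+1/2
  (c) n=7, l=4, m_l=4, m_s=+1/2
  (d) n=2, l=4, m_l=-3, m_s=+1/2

(b) and (d)

(b) has |m_l| = 4 > l = 3, violating −l ≤ m_l ≤ l.
(d) has l = 4 ≥ n = 2, violating 0 ≤ l ≤ n−1.
The remaining sets (a), (c) satisfy all four rules.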